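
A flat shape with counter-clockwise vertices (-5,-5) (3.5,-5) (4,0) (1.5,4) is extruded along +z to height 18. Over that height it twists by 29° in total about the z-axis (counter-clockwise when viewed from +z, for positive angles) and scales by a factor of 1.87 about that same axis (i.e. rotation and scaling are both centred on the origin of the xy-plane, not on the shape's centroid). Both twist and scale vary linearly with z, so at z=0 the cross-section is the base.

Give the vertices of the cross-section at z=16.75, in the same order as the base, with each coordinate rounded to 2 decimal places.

Cross-section at z=16.75: (-3.96,-12.17) (9.75,-5.19) (6.45,3.28) (-0.87,7.68)

t = z/height = 16.75/18 = 0.930556
s = 1 + (scale-1)·z/height = 1 + (1.87-1)·16.75/18 = 1.809583
θ = twist·z/height = 29°·16.75/18 = 26.9861° = 0.470996 rad
cos θ = 0.891117, sin θ = 0.453775 (intermediates below are computed at full precision and shown rounded to 5 d.p.)
v1: (-5,-5) → rotate → (-2.18671,-6.72446) → ×s → (-3.95703,-12.16846) → (-3.96,-12.17)
v2: (3.5,-5) → rotate → (5.38778,-2.86737) → ×s → (9.74964,-5.18875) → (9.75,-5.19)
v3: (4,0) → rotate → (3.56447,1.81510) → ×s → (6.45020,3.28457) → (6.45,3.28)
v4: (1.5,4) → rotate → (-0.47842,4.24513) → ×s → (-0.86575,7.68191) → (-0.87,7.68)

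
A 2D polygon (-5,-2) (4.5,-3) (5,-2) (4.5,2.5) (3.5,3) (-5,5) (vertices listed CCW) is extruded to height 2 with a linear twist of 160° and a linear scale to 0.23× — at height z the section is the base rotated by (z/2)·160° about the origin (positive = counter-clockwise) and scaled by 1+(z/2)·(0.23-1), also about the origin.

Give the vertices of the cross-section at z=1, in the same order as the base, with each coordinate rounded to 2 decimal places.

Cross-section at z=1: (0.68,-3.24) (2.30,2.41) (1.75,2.81) (-1.03,2.99) (-1.44,2.44) (-3.56,-2.49)

t = z/height = 1/2 = 0.5
s = 1 + (scale-1)·z/height = 1 + (0.23-1)·1/2 = 0.615000
θ = twist·z/height = 160°·1/2 = 80.0000° = 1.396263 rad
cos θ = 0.173648, sin θ = 0.984808 (intermediates below are computed at full precision and shown rounded to 5 d.p.)
v1: (-5,-2) → rotate → (1.10137,-5.27134) → ×s → (0.67735,-3.24187) → (0.68,-3.24)
v2: (4.5,-3) → rotate → (3.73584,3.91069) → ×s → (2.29754,2.40507) → (2.30,2.41)
v3: (5,-2) → rotate → (2.83786,4.57674) → ×s → (1.74528,2.81470) → (1.75,2.81)
v4: (4.5,2.5) → rotate → (-1.68060,4.86576) → ×s → (-1.03357,2.99244) → (-1.03,2.99)
v5: (3.5,3) → rotate → (-2.34665,3.96777) → ×s → (-1.44319,2.44018) → (-1.44,2.44)
v6: (-5,5) → rotate → (-5.79228,-4.05580) → ×s → (-3.56225,-2.49432) → (-3.56,-2.49)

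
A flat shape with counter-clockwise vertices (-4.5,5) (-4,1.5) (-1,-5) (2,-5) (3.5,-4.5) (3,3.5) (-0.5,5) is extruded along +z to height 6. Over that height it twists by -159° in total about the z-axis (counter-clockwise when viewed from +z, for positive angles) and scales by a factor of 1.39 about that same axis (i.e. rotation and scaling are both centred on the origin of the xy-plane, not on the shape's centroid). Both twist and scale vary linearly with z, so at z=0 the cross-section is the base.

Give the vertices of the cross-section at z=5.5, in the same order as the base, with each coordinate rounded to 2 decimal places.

Cross-section at z=5.5: (8.87,-2.17) (5.63,1.37) (-2.70,6.37) (-6.06,4.08) (-7.37,2.38) (-0.69,-6.22) (4.38,-5.23)

t = z/height = 5.5/6 = 0.916667
s = 1 + (scale-1)·z/height = 1 + (1.39-1)·5.5/6 = 1.357500
θ = twist·z/height = -159°·5.5/6 = -145.7500° = -2.543817 rad
cos θ = -0.826590, sin θ = -0.562805 (intermediates below are computed at full precision and shown rounded to 5 d.p.)
v1: (-4.5,5) → rotate → (6.53368,-1.60033) → ×s → (8.86947,-2.17244) → (8.87,-2.17)
v2: (-4,1.5) → rotate → (4.15057,1.01134) → ×s → (5.63439,1.37289) → (5.63,1.37)
v3: (-1,-5) → rotate → (-1.98743,4.69575) → ×s → (-2.69794,6.37449) → (-2.70,6.37)
v4: (2,-5) → rotate → (-4.46720,3.00734) → ×s → (-6.06423,4.08246) → (-6.06,4.08)
v5: (3.5,-4.5) → rotate → (-5.42569,1.74984) → ×s → (-7.36537,2.37540) → (-7.37,2.38)
v6: (3,3.5) → rotate → (-0.50995,-4.58148) → ×s → (-0.69226,-6.21936) → (-0.69,-6.22)
v7: (-0.5,5) → rotate → (3.22732,-3.85155) → ×s → (4.38109,-5.22847) → (4.38,-5.23)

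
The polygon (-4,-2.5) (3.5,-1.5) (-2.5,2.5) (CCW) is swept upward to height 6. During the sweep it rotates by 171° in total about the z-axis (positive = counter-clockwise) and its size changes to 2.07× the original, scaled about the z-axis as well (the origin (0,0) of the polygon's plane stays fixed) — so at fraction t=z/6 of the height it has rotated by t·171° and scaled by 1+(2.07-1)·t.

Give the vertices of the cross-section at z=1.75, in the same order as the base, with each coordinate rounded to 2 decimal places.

Cross-section at z=1.75: (-0.87,-6.13) (4.46,2.24) (-4.62,-0.39)

t = z/height = 1.75/6 = 0.291667
s = 1 + (scale-1)·z/height = 1 + (2.07-1)·1.75/6 = 1.312083
θ = twist·z/height = 171°·1.75/6 = 49.8750° = 0.870483 rad
cos θ = 0.644457, sin θ = 0.764640 (intermediates below are computed at full precision and shown rounded to 5 d.p.)
v1: (-4,-2.5) → rotate → (-0.66623,-4.66970) → ×s → (-0.87415,-6.12704) → (-0.87,-6.13)
v2: (3.5,-1.5) → rotate → (3.40256,1.70955) → ×s → (4.46444,2.24308) → (4.46,2.24)
v3: (-2.5,2.5) → rotate → (-3.52274,-0.30046) → ×s → (-4.62213,-0.39423) → (-4.62,-0.39)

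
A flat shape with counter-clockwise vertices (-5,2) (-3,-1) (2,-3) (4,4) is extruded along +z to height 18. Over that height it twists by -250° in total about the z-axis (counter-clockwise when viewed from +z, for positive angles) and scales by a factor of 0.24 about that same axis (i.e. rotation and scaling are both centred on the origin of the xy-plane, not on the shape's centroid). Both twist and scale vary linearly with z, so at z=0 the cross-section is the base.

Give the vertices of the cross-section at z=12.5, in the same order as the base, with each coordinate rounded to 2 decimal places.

t = z/height = 12.5/18 = 0.694444
s = 1 + (scale-1)·z/height = 1 + (0.24-1)·12.5/18 = 0.472222
θ = twist·z/height = -250°·12.5/18 = -173.6111° = -3.030086 rad
cos θ = -0.993790, sin θ = -0.111276 (intermediates below are computed at full precision and shown rounded to 5 d.p.)
v1: (-5,2) → rotate → (5.19150,-1.43120) → ×s → (2.45154,-0.67584) → (2.45,-0.68)
v2: (-3,-1) → rotate → (2.87009,1.32762) → ×s → (1.35532,0.62693) → (1.36,0.63)
v3: (2,-3) → rotate → (-2.32141,2.75882) → ×s → (-1.09622,1.30277) → (-1.10,1.30)
v4: (4,4) → rotate → (-3.53005,-4.42026) → ×s → (-1.66697,-2.08735) → (-1.67,-2.09)

Cross-section at z=12.5: (2.45,-0.68) (1.36,0.63) (-1.10,1.30) (-1.67,-2.09)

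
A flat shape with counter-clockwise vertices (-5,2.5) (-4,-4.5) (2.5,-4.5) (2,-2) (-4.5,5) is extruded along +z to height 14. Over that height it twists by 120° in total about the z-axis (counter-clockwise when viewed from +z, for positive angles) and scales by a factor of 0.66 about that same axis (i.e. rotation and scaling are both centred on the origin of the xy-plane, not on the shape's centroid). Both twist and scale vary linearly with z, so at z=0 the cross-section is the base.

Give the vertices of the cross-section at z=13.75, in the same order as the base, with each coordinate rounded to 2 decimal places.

t = z/height = 13.75/14 = 0.982143
s = 1 + (scale-1)·z/height = 1 + (0.66-1)·13.75/14 = 0.666071
θ = twist·z/height = 120°·13.75/14 = 117.8571° = 2.056995 rad
cos θ = -0.467269, sin θ = 0.884115 (intermediates below are computed at full precision and shown rounded to 5 d.p.)
v1: (-5,2.5) → rotate → (0.12605,-5.58875) → ×s → (0.08396,-3.72251) → (0.08,-3.72)
v2: (-4,-4.5) → rotate → (5.84759,-1.43375) → ×s → (3.89492,-0.95498) → (3.89,-0.95)
v3: (2.5,-4.5) → rotate → (2.81035,4.31300) → ×s → (1.87189,2.87276) → (1.87,2.87)
v4: (2,-2) → rotate → (0.83369,2.70277) → ×s → (0.55530,1.80024) → (0.56,1.80)
v5: (-4.5,5) → rotate → (-2.31787,-6.31486) → ×s → (-1.54387,-4.20615) → (-1.54,-4.21)

Cross-section at z=13.75: (0.08,-3.72) (3.89,-0.95) (1.87,2.87) (0.56,1.80) (-1.54,-4.21)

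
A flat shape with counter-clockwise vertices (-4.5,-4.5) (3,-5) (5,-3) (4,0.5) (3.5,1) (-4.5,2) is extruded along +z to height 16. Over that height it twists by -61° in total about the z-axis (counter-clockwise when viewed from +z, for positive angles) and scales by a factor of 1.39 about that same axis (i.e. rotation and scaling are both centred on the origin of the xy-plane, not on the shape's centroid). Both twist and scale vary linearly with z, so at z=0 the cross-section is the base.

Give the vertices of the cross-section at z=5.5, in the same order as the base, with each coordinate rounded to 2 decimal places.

Cross-section at z=5.5: (-6.59,-2.94) (1.15,-6.51) (4.08,-5.21) (4.44,-1.09) (4.11,-0.36) (-3.95,3.94)

t = z/height = 5.5/16 = 0.34375
s = 1 + (scale-1)·z/height = 1 + (1.39-1)·5.5/16 = 1.134063
θ = twist·z/height = -61°·5.5/16 = -20.9688° = -0.365974 rad
cos θ = 0.933776, sin θ = -0.357859 (intermediates below are computed at full precision and shown rounded to 5 d.p.)
v1: (-4.5,-4.5) → rotate → (-5.81236,-2.59163) → ×s → (-6.59157,-2.93907) → (-6.59,-2.94)
v2: (3,-5) → rotate → (1.01203,-5.74245) → ×s → (1.14771,-6.51230) → (1.15,-6.51)
v3: (5,-3) → rotate → (3.59530,-4.59062) → ×s → (4.07730,-5.20605) → (4.08,-5.21)
v4: (4,0.5) → rotate → (3.91403,-0.96455) → ×s → (4.43876,-1.09386) → (4.44,-1.09)
v5: (3.5,1) → rotate → (3.62607,-0.31873) → ×s → (4.11219,-0.36146) → (4.11,-0.36)
v6: (-4.5,2) → rotate → (-3.48627,3.47792) → ×s → (-3.95365,3.94417) → (-3.95,3.94)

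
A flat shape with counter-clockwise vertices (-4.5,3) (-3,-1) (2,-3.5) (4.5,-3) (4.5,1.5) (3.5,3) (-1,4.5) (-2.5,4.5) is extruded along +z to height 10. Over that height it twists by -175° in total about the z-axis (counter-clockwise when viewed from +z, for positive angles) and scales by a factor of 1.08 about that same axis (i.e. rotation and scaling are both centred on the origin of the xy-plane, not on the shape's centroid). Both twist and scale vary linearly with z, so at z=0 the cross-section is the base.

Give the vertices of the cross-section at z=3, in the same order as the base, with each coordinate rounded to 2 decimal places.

t = z/height = 3/10 = 0.3
s = 1 + (scale-1)·z/height = 1 + (1.08-1)·3/10 = 1.024000
θ = twist·z/height = -175°·3/10 = -52.5000° = -0.916298 rad
cos θ = 0.608761, sin θ = -0.793353 (intermediates below are computed at full precision and shown rounded to 5 d.p.)
v1: (-4.5,3) → rotate → (-0.35937,5.39637) → ×s → (-0.36799,5.52589) → (-0.37,5.53)
v2: (-3,-1) → rotate → (-2.61964,1.77130) → ×s → (-2.68251,1.81381) → (-2.68,1.81)
v3: (2,-3.5) → rotate → (-1.55921,-3.71737) → ×s → (-1.59663,-3.80659) → (-1.60,-3.81)
v4: (4.5,-3) → rotate → (0.35937,-5.39637) → ×s → (0.36799,-5.52589) → (0.37,-5.53)
v5: (4.5,1.5) → rotate → (3.92946,-2.65695) → ×s → (4.02376,-2.72071) → (4.02,-2.72)
v6: (3.5,3) → rotate → (4.51073,-0.95045) → ×s → (4.61898,-0.97326) → (4.62,-0.97)
v7: (-1,4.5) → rotate → (2.96133,3.53278) → ×s → (3.03240,3.61757) → (3.03,3.62)
v8: (-2.5,4.5) → rotate → (2.04819,4.72281) → ×s → (2.09734,4.83616) → (2.10,4.84)

Cross-section at z=3: (-0.37,5.53) (-2.68,1.81) (-1.60,-3.81) (0.37,-5.53) (4.02,-2.72) (4.62,-0.97) (3.03,3.62) (2.10,4.84)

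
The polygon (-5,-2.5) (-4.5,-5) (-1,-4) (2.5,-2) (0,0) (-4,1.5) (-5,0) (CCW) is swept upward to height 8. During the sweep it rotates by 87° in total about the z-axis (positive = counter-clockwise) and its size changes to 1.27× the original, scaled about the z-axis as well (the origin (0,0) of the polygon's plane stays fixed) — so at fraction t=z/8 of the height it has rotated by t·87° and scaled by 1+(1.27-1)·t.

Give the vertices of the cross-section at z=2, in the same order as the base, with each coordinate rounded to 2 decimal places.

Cross-section at z=2: (-3.97,-4.46) (-2.48,-6.74) (0.59,-4.36) (3.27,-0.99) (0.00,0.00) (-4.56,-0.10) (-4.96,-1.98)

t = z/height = 2/8 = 0.25
s = 1 + (scale-1)·z/height = 1 + (1.27-1)·2/8 = 1.067500
θ = twist·z/height = 87°·2/8 = 21.7500° = 0.379609 rad
cos θ = 0.928810, sin θ = 0.370557 (intermediates below are computed at full precision and shown rounded to 5 d.p.)
v1: (-5,-2.5) → rotate → (-3.71765,-4.17481) → ×s → (-3.96860,-4.45661) → (-3.97,-4.46)
v2: (-4.5,-5) → rotate → (-2.32686,-6.31156) → ×s → (-2.48392,-6.73759) → (-2.48,-6.74)
v3: (-1,-4) → rotate → (0.55342,-4.08580) → ×s → (0.59078,-4.36159) → (0.59,-4.36)
v4: (2.5,-2) → rotate → (3.06314,-0.93123) → ×s → (3.26990,-0.99408) → (3.27,-0.99)
v5: (0,0) → rotate → (0.00000,0.00000) → ×s → (0.00000,0.00000) → (0.00,0.00)
v6: (-4,1.5) → rotate → (-4.27107,-0.08902) → ×s → (-4.55937,-0.09502) → (-4.56,-0.10)
v7: (-5,0) → rotate → (-4.64405,-1.85279) → ×s → (-4.95752,-1.97785) → (-4.96,-1.98)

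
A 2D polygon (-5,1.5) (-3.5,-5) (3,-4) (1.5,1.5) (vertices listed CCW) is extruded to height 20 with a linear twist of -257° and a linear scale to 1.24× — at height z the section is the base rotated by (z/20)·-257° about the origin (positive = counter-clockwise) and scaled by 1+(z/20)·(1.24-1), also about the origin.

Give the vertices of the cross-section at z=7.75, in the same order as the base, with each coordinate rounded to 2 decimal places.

t = z/height = 7.75/20 = 0.3875
s = 1 + (scale-1)·z/height = 1 + (1.24-1)·7.75/20 = 1.093000
θ = twist·z/height = -257°·7.75/20 = -99.5875° = -1.738130 rad
cos θ = -0.166554, sin θ = -0.986032 (intermediates below are computed at full precision and shown rounded to 5 d.p.)
v1: (-5,1.5) → rotate → (2.31182,4.68033) → ×s → (2.52682,5.11560) → (2.53,5.12)
v2: (-3.5,-5) → rotate → (-4.34722,4.28388) → ×s → (-4.75152,4.68228) → (-4.75,4.68)
v3: (3,-4) → rotate → (-4.44379,-2.29188) → ×s → (-4.85706,-2.50503) → (-4.86,-2.51)
v4: (1.5,1.5) → rotate → (1.22922,-1.72888) → ×s → (1.34354,-1.88966) → (1.34,-1.89)

Cross-section at z=7.75: (2.53,5.12) (-4.75,4.68) (-4.86,-2.51) (1.34,-1.89)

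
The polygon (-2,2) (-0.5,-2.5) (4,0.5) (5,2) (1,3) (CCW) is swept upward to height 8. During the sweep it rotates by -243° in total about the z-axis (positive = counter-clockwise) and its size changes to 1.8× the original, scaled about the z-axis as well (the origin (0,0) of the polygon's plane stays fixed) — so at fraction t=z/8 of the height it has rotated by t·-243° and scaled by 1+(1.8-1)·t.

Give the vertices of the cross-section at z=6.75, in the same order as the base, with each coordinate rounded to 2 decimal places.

t = z/height = 6.75/8 = 0.84375
s = 1 + (scale-1)·z/height = 1 + (1.8-1)·6.75/8 = 1.675000
θ = twist·z/height = -243°·6.75/8 = -205.0313° = -3.578470 rad
cos θ = -0.906077, sin θ = 0.423113 (intermediates below are computed at full precision and shown rounded to 5 d.p.)
v1: (-2,2) → rotate → (0.96593,-2.65838) → ×s → (1.61793,-4.45279) → (1.62,-4.45)
v2: (-0.5,-2.5) → rotate → (1.51082,2.05364) → ×s → (2.53062,3.43984) → (2.53,3.44)
v3: (4,0.5) → rotate → (-3.83586,1.23941) → ×s → (-6.42507,2.07601) → (-6.43,2.08)
v4: (5,2) → rotate → (-5.37661,0.30341) → ×s → (-9.00582,0.50821) → (-9.01,0.51)
v5: (1,3) → rotate → (-2.17541,-2.29512) → ×s → (-3.64382,-3.84432) → (-3.64,-3.84)

Cross-section at z=6.75: (1.62,-4.45) (2.53,3.44) (-6.43,2.08) (-9.01,0.51) (-3.64,-3.84)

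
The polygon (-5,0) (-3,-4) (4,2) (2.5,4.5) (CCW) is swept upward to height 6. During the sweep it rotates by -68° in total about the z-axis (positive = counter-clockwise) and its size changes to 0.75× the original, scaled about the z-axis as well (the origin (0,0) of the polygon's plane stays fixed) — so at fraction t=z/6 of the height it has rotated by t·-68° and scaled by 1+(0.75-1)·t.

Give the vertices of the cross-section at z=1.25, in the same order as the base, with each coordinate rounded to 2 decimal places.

t = z/height = 1.25/6 = 0.208333
s = 1 + (scale-1)·z/height = 1 + (0.75-1)·1.25/6 = 0.947917
θ = twist·z/height = -68°·1.25/6 = -14.1667° = -0.247255 rad
cos θ = 0.969588, sin θ = -0.244743 (intermediates below are computed at full precision and shown rounded to 5 d.p.)
v1: (-5,0) → rotate → (-4.84794,1.22372) → ×s → (-4.59544,1.15998) → (-4.60,1.16)
v2: (-3,-4) → rotate → (-3.88774,-3.14412) → ×s → (-3.68525,-2.98037) → (-3.69,-2.98)
v3: (4,2) → rotate → (4.36784,0.96020) → ×s → (4.14035,0.91019) → (4.14,0.91)
v4: (2.5,4.5) → rotate → (3.52531,3.75129) → ×s → (3.34170,3.55591) → (3.34,3.56)

Cross-section at z=1.25: (-4.60,1.16) (-3.69,-2.98) (4.14,0.91) (3.34,3.56)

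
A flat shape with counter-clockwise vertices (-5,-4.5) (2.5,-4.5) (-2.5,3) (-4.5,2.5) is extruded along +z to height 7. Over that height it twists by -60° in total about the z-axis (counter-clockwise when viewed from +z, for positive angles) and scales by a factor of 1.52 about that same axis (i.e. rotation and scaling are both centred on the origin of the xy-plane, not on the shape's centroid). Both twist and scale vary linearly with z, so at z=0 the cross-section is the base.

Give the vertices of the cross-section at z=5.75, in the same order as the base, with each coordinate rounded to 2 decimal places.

Cross-section at z=5.75: (-9.52,1.22) (-2.54,-6.89) (0.92,5.50) (-1.48,7.20)

t = z/height = 5.75/7 = 0.821429
s = 1 + (scale-1)·z/height = 1 + (1.52-1)·5.75/7 = 1.427143
θ = twist·z/height = -60°·5.75/7 = -49.2857° = -0.860198 rad
cos θ = 0.652287, sin θ = -0.757972 (intermediates below are computed at full precision and shown rounded to 5 d.p.)
v1: (-5,-4.5) → rotate → (-6.67231,0.85457) → ×s → (-9.52234,1.21959) → (-9.52,1.22)
v2: (2.5,-4.5) → rotate → (-1.78015,-4.83022) → ×s → (-2.54053,-6.89342) → (-2.54,-6.89)
v3: (-2.5,3) → rotate → (0.64320,3.85179) → ×s → (0.91793,5.49706) → (0.92,5.50)
v4: (-4.5,2.5) → rotate → (-1.04036,5.04159) → ×s → (-1.48475,7.19507) → (-1.48,7.20)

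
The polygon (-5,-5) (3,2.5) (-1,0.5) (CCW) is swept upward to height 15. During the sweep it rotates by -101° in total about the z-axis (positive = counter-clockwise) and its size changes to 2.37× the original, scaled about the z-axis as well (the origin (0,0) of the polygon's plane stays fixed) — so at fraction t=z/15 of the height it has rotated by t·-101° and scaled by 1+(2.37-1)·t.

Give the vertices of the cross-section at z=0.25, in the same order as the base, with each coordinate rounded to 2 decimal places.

t = z/height = 0.25/15 = 0.0166667
s = 1 + (scale-1)·z/height = 1 + (2.37-1)·0.25/15 = 1.022833
θ = twist·z/height = -101°·0.25/15 = -1.6833° = -0.029380 rad
cos θ = 0.999568, sin θ = -0.029375 (intermediates below are computed at full precision and shown rounded to 5 d.p.)
v1: (-5,-5) → rotate → (-5.14472,-4.85096) → ×s → (-5.26219,-4.96173) → (-5.26,-4.96)
v2: (3,2.5) → rotate → (3.07214,2.41079) → ×s → (3.14229,2.46584) → (3.14,2.47)
v3: (-1,0.5) → rotate → (-0.98488,0.52916) → ×s → (-1.00737,0.54124) → (-1.01,0.54)

Cross-section at z=0.25: (-5.26,-4.96) (3.14,2.47) (-1.01,0.54)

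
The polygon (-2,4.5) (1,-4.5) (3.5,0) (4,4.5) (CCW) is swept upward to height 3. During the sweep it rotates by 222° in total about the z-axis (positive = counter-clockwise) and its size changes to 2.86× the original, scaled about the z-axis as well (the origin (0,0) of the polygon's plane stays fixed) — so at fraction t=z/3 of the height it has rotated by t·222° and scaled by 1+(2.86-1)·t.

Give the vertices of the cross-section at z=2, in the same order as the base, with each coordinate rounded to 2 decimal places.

Cross-section at z=2: (-1.54,-10.92) (3.44,9.74) (-6.65,4.15) (-12.94,-3.80)

t = z/height = 2/3 = 0.666667
s = 1 + (scale-1)·z/height = 1 + (2.86-1)·2/3 = 2.240000
θ = twist·z/height = 222°·2/3 = 148.0000° = 2.583087 rad
cos θ = -0.848048, sin θ = 0.529919 (intermediates below are computed at full precision and shown rounded to 5 d.p.)
v1: (-2,4.5) → rotate → (-0.68854,-4.87605) → ×s → (-1.54233,-10.92236) → (-1.54,-10.92)
v2: (1,-4.5) → rotate → (1.53659,4.34614) → ×s → (3.44196,9.73534) → (3.44,9.74)
v3: (3.5,0) → rotate → (-2.96817,1.85472) → ×s → (-6.64870,4.15457) → (-6.65,4.15)
v4: (4,4.5) → rotate → (-5.77683,-1.69654) → ×s → (-12.94010,-3.80025) → (-12.94,-3.80)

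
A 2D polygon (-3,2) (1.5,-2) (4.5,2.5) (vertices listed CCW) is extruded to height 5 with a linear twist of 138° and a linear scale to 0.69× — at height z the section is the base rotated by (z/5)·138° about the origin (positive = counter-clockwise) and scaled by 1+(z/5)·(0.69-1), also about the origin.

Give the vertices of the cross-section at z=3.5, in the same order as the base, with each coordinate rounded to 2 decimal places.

Cross-section at z=3.5: (-1.29,-2.51) (1.42,1.35) (-2.35,3.28)

t = z/height = 3.5/5 = 0.7
s = 1 + (scale-1)·z/height = 1 + (0.69-1)·3.5/5 = 0.783000
θ = twist·z/height = 138°·3.5/5 = 96.6000° = 1.685988 rad
cos θ = -0.114937, sin θ = 0.993373 (intermediates below are computed at full precision and shown rounded to 5 d.p.)
v1: (-3,2) → rotate → (-1.64193,-3.20999) → ×s → (-1.28563,-2.51342) → (-1.29,-2.51)
v2: (1.5,-2) → rotate → (1.81434,1.71993) → ×s → (1.42063,1.34671) → (1.42,1.35)
v3: (4.5,2.5) → rotate → (-3.00065,4.18283) → ×s → (-2.34951,3.27516) → (-2.35,3.28)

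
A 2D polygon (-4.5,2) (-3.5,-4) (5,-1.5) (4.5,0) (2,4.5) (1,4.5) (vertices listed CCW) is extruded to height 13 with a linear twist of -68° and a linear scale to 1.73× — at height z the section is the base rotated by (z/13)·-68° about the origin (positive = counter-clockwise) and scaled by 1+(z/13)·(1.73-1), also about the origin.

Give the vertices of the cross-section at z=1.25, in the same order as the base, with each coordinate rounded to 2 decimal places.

t = z/height = 1.25/13 = 0.0961538
s = 1 + (scale-1)·z/height = 1 + (1.73-1)·1.25/13 = 1.070192
θ = twist·z/height = -68°·1.25/13 = -6.5385° = -0.114118 rad
cos θ = 0.993496, sin θ = -0.113870 (intermediates below are computed at full precision and shown rounded to 5 d.p.)
v1: (-4.5,2) → rotate → (-4.24299,2.49941) → ×s → (-4.54082,2.67485) → (-4.54,2.67)
v2: (-3.5,-4) → rotate → (-3.93272,-3.57544) → ×s → (-4.20876,-3.82641) → (-4.21,-3.83)
v3: (5,-1.5) → rotate → (4.79667,-2.05959) → ×s → (5.13336,-2.20416) → (5.13,-2.20)
v4: (4.5,0) → rotate → (4.47073,-0.51242) → ×s → (4.78454,-0.54838) → (4.78,-0.55)
v5: (2,4.5) → rotate → (2.49941,4.24299) → ×s → (2.67485,4.54082) → (2.67,4.54)
v6: (1,4.5) → rotate → (1.50591,4.35686) → ×s → (1.61161,4.66268) → (1.61,4.66)

Cross-section at z=1.25: (-4.54,2.67) (-4.21,-3.83) (5.13,-2.20) (4.78,-0.55) (2.67,4.54) (1.61,4.66)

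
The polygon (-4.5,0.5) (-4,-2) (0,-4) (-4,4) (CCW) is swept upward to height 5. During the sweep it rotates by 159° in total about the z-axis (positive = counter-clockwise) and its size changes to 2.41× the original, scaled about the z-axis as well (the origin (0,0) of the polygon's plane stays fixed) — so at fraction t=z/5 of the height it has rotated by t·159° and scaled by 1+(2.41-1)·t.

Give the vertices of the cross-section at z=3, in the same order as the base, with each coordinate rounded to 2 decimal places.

Cross-section at z=3: (-0.14,-8.36) (4.37,-7.00) (7.35,0.69) (-6.66,-8.05)

t = z/height = 3/5 = 0.6
s = 1 + (scale-1)·z/height = 1 + (2.41-1)·3/5 = 1.846000
θ = twist·z/height = 159°·3/5 = 95.4000° = 1.665044 rad
cos θ = -0.094108, sin θ = 0.995562 (intermediates below are computed at full precision and shown rounded to 5 d.p.)
v1: (-4.5,0.5) → rotate → (-0.07429,-4.52708) → ×s → (-0.13715,-8.35700) → (-0.14,-8.36)
v2: (-4,-2) → rotate → (2.36756,-3.79403) → ×s → (4.37051,-7.00378) → (4.37,-7.00)
v3: (0,-4) → rotate → (3.98225,0.37643) → ×s → (7.35123,0.69490) → (7.35,0.69)
v4: (-4,4) → rotate → (-3.60581,-4.35868) → ×s → (-6.65633,-8.04613) → (-6.66,-8.05)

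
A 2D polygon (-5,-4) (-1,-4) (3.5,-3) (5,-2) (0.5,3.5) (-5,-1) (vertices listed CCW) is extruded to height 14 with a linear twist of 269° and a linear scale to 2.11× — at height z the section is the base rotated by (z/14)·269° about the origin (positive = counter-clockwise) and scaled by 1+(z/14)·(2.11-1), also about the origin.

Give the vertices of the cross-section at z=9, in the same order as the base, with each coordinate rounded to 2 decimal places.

Cross-section at z=9: (9.35,5.75) (2.54,6.59) (-5.32,5.84) (-8.08,4.46) (-1.59,-5.85) (8.71,0.65)

t = z/height = 9/14 = 0.642857
s = 1 + (scale-1)·z/height = 1 + (2.11-1)·9/14 = 1.713571
θ = twist·z/height = 269°·9/14 = 172.9286° = 3.018173 rad
cos θ = -0.992393, sin θ = 0.123107 (intermediates below are computed at full precision and shown rounded to 5 d.p.)
v1: (-5,-4) → rotate → (5.45439,3.35404) → ×s → (9.34649,5.74739) → (9.35,5.75)
v2: (-1,-4) → rotate → (1.48482,3.84647) → ×s → (2.54435,6.59120) → (2.54,6.59)
v3: (3.5,-3) → rotate → (-3.10406,3.40805) → ×s → (-5.31902,5.83994) → (-5.32,5.84)
v4: (5,-2) → rotate → (-4.71575,2.60032) → ×s → (-8.08078,4.45583) → (-8.08,4.46)
v5: (0.5,3.5) → rotate → (-0.92707,-3.41182) → ×s → (-1.58860,-5.84640) → (-1.59,-5.85)
v6: (-5,-1) → rotate → (5.08507,0.37686) → ×s → (8.71364,0.64578) → (8.71,0.65)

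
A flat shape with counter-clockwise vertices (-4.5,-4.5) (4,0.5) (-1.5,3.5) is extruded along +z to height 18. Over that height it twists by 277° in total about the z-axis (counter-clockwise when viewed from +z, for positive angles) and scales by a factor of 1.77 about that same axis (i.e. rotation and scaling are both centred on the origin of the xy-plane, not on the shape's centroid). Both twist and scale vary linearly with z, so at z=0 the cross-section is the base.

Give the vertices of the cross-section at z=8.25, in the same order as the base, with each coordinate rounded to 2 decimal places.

Cross-section at z=8.25: (8.53,-1.20) (-3.79,3.92) (-2.56,-4.47)

t = z/height = 8.25/18 = 0.458333
s = 1 + (scale-1)·z/height = 1 + (1.77-1)·8.25/18 = 1.352917
θ = twist·z/height = 277°·8.25/18 = 126.9583° = 2.215841 rad
cos θ = -0.601234, sin θ = 0.799073 (intermediates below are computed at full precision and shown rounded to 5 d.p.)
v1: (-4.5,-4.5) → rotate → (6.30138,-0.89027) → ×s → (8.52524,-1.20447) → (8.53,-1.20)
v2: (4,0.5) → rotate → (-2.80447,2.89567) → ×s → (-3.79422,3.91761) → (-3.79,3.92)
v3: (-1.5,3.5) → rotate → (-1.89490,-3.30293) → ×s → (-2.56365,-4.46859) → (-2.56,-4.47)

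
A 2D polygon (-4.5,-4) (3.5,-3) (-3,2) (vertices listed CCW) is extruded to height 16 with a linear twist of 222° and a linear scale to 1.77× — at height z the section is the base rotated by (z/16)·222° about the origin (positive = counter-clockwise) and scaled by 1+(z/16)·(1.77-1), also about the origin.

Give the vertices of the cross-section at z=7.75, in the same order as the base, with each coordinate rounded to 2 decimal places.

Cross-section at z=7.75: (7.10,-4.24) (2.48,5.82) (-1.38,-4.75)

t = z/height = 7.75/16 = 0.484375
s = 1 + (scale-1)·z/height = 1 + (1.77-1)·7.75/16 = 1.372969
θ = twist·z/height = 222°·7.75/16 = 107.5313° = 1.876774 rad
cos θ = -0.301226, sin θ = 0.953553 (intermediates below are computed at full precision and shown rounded to 5 d.p.)
v1: (-4.5,-4) → rotate → (5.16973,-3.08608) → ×s → (7.09787,-4.23710) → (7.10,-4.24)
v2: (3.5,-3) → rotate → (1.80637,4.24111) → ×s → (2.48009,5.82292) → (2.48,5.82)
v3: (-3,2) → rotate → (-1.00343,-3.46311) → ×s → (-1.37768,-4.75474) → (-1.38,-4.75)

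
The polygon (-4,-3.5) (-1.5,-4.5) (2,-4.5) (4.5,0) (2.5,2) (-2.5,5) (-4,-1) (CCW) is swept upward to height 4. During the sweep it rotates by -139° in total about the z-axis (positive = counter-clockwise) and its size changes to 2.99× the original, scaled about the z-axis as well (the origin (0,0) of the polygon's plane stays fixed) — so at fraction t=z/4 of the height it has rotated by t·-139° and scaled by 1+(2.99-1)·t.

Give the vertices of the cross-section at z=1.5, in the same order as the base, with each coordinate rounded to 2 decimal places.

Cross-section at z=1.5: (-9.11,1.76) (-7.81,-2.76) (-4.06,-7.58) (4.82,-6.20) (5.44,-1.30) (4.21,8.81) (-5.67,4.44)

t = z/height = 1.5/4 = 0.375
s = 1 + (scale-1)·z/height = 1 + (2.99-1)·1.5/4 = 1.746250
θ = twist·z/height = -139°·1.5/4 = -52.1250° = -0.909753 rad
cos θ = 0.613941, sin θ = -0.789352 (intermediates below are computed at full precision and shown rounded to 5 d.p.)
v1: (-4,-3.5) → rotate → (-5.21850,1.00862) → ×s → (-9.11280,1.76129) → (-9.11,1.76)
v2: (-1.5,-4.5) → rotate → (-4.47300,-1.57871) → ×s → (-7.81097,-2.75681) → (-7.81,-2.76)
v3: (2,-4.5) → rotate → (-2.32420,-4.34144) → ×s → (-4.05864,-7.58124) → (-4.06,-7.58)
v4: (4.5,0) → rotate → (2.76273,-3.55208) → ×s → (4.82442,-6.20283) → (4.82,-6.20)
v5: (2.5,2) → rotate → (3.11356,-0.74550) → ×s → (5.43705,-1.30183) → (5.44,-1.30)
v6: (-2.5,5) → rotate → (2.41191,5.04308) → ×s → (4.21179,8.80649) → (4.21,8.81)
v7: (-4,-1) → rotate → (-3.24512,2.54347) → ×s → (-5.66678,4.44153) → (-5.67,4.44)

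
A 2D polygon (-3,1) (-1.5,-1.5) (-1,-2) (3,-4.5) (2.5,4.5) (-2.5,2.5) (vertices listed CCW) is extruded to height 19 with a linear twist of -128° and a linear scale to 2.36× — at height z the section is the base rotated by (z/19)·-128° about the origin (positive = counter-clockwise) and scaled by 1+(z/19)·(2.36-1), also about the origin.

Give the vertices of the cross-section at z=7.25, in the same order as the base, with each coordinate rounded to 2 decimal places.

Cross-section at z=7.25: (-1.86,4.43) (-3.21,0.22) (-3.29,-0.86) (-2.15,-7.93) (7.65,1.64) (0.36,5.36)

t = z/height = 7.25/19 = 0.381579
s = 1 + (scale-1)·z/height = 1 + (2.36-1)·7.25/19 = 1.518947
θ = twist·z/height = -128°·7.25/19 = -48.8421° = -0.852456 rad
cos θ = 0.658136, sin θ = -0.752899 (intermediates below are computed at full precision and shown rounded to 5 d.p.)
v1: (-3,1) → rotate → (-1.22151,2.91683) → ×s → (-1.85541,4.43052) → (-1.86,4.43)
v2: (-1.5,-1.5) → rotate → (-2.11655,0.14214) → ×s → (-3.21493,0.21591) → (-3.21,0.22)
v3: (-1,-2) → rotate → (-2.16393,-0.56337) → ×s → (-3.28690,-0.85574) → (-3.29,-0.86)
v4: (3,-4.5) → rotate → (-1.41364,-5.22031) → ×s → (-2.14724,-7.92938) → (-2.15,-7.93)
v5: (2.5,4.5) → rotate → (5.03339,1.07937) → ×s → (7.64545,1.63950) → (7.65,1.64)
v6: (-2.5,2.5) → rotate → (0.23691,3.52759) → ×s → (0.35985,5.35822) → (0.36,5.36)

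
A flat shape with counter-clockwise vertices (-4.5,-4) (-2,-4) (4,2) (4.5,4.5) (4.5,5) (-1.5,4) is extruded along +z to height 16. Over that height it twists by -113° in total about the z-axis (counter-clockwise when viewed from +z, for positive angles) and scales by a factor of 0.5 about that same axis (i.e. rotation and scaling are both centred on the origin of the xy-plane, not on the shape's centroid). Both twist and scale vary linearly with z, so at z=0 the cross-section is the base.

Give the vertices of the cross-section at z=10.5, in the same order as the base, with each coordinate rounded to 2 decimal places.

t = z/height = 10.5/16 = 0.65625
s = 1 + (scale-1)·z/height = 1 + (0.5-1)·10.5/16 = 0.671875
θ = twist·z/height = -113°·10.5/16 = -74.1563° = -1.294271 rad
cos θ = 0.273015, sin θ = -0.962010 (intermediates below are computed at full precision and shown rounded to 5 d.p.)
v1: (-4.5,-4) → rotate → (-5.07661,3.23698) → ×s → (-3.41084,2.17485) → (-3.41,2.17)
v2: (-2,-4) → rotate → (-4.39407,0.83196) → ×s → (-2.95227,0.55897) → (-2.95,0.56)
v3: (4,2) → rotate → (3.01608,-3.30201) → ×s → (2.02643,-2.21854) → (2.03,-2.22)
v4: (4.5,4.5) → rotate → (5.55761,-3.10048) → ×s → (3.73402,-2.08313) → (3.73,-2.08)
v5: (4.5,5) → rotate → (6.03862,-2.96397) → ×s → (4.05720,-1.99142) → (4.06,-1.99)
v6: (-1.5,4) → rotate → (3.43852,2.53507) → ×s → (2.31025,1.70325) → (2.31,1.70)

Cross-section at z=10.5: (-3.41,2.17) (-2.95,0.56) (2.03,-2.22) (3.73,-2.08) (4.06,-1.99) (2.31,1.70)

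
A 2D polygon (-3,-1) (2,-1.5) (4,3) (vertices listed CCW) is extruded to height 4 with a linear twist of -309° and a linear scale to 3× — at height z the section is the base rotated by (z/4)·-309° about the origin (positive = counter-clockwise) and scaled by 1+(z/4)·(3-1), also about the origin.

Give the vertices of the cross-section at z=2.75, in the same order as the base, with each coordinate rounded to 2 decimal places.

Cross-section at z=2.75: (7.29,-1.82) (-2.10,5.55) (-11.84,-0.92)

t = z/height = 2.75/4 = 0.6875
s = 1 + (scale-1)·z/height = 1 + (3-1)·2.75/4 = 2.375000
θ = twist·z/height = -309°·2.75/4 = -212.4375° = -3.707734 rad
cos θ = -0.843977, sin θ = 0.536379 (intermediates below are computed at full precision and shown rounded to 5 d.p.)
v1: (-3,-1) → rotate → (3.06831,-0.76516) → ×s → (7.28724,-1.81726) → (7.29,-1.82)
v2: (2,-1.5) → rotate → (-0.88339,2.33872) → ×s → (-2.09804,5.55447) → (-2.10,5.55)
v3: (4,3) → rotate → (-4.98505,-0.38641) → ×s → (-11.83948,-0.91773) → (-11.84,-0.92)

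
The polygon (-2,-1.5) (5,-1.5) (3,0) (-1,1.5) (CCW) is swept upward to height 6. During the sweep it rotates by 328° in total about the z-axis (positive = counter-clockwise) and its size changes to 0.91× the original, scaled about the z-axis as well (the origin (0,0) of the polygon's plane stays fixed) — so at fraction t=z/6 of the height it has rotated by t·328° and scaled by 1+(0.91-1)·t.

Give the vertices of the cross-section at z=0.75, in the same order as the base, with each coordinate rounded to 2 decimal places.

Cross-section at z=0.75: (-0.52,-2.42) (4.70,2.12) (2.24,1.95) (-1.72,0.47)

t = z/height = 0.75/6 = 0.125
s = 1 + (scale-1)·z/height = 1 + (0.91-1)·0.75/6 = 0.988750
θ = twist·z/height = 328°·0.75/6 = 41.0000° = 0.715585 rad
cos θ = 0.754710, sin θ = 0.656059 (intermediates below are computed at full precision and shown rounded to 5 d.p.)
v1: (-2,-1.5) → rotate → (-0.52533,-2.44418) → ×s → (-0.51942,-2.41669) → (-0.52,-2.42)
v2: (5,-1.5) → rotate → (4.75764,2.14823) → ×s → (4.70411,2.12406) → (4.70,2.12)
v3: (3,0) → rotate → (2.26413,1.96818) → ×s → (2.23866,1.94604) → (2.24,1.95)
v4: (-1,1.5) → rotate → (-1.73880,0.47601) → ×s → (-1.71924,0.47065) → (-1.72,0.47)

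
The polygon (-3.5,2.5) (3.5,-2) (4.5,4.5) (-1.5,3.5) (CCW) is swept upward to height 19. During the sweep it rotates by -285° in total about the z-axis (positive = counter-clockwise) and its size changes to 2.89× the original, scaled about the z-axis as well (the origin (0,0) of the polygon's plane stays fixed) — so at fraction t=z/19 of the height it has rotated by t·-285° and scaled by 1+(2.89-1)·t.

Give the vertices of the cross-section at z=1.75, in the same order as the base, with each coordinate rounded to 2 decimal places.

Cross-section at z=1.75: (-2.39,4.45) (2.65,-3.92) (7.08,2.40) (0.24,4.46)

t = z/height = 1.75/19 = 0.0921053
s = 1 + (scale-1)·z/height = 1 + (2.89-1)·1.75/19 = 1.174079
θ = twist·z/height = -285°·1.75/19 = -26.2500° = -0.458149 rad
cos θ = 0.896873, sin θ = -0.442289 (intermediates below are computed at full precision and shown rounded to 5 d.p.)
v1: (-3.5,2.5) → rotate → (-2.03333,3.79019) → ×s → (-2.38729,4.44998) → (-2.39,4.45)
v2: (3.5,-2) → rotate → (2.25448,-3.34176) → ×s → (2.64693,-3.92349) → (2.65,-3.92)
v3: (4.5,4.5) → rotate → (6.02623,2.04563) → ×s → (7.07527,2.40173) → (7.08,2.40)
v4: (-1.5,3.5) → rotate → (0.20270,3.80249) → ×s → (0.23799,4.46442) → (0.24,4.46)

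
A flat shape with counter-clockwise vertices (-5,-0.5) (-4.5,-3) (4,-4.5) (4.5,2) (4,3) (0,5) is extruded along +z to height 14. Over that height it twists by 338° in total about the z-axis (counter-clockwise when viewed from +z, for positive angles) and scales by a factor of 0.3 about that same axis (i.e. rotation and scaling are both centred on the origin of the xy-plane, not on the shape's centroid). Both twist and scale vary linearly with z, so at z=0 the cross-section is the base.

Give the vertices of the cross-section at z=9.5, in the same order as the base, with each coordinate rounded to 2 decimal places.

Cross-section at z=9.5: (1.51,2.16) (0.34,2.82) (-3.16,-0.05) (-0.74,-2.48) (-0.17,-2.62) (1.99,-1.71)

t = z/height = 9.5/14 = 0.678571
s = 1 + (scale-1)·z/height = 1 + (0.3-1)·9.5/14 = 0.525000
θ = twist·z/height = 338°·9.5/14 = 229.3571° = 4.003037 rad
cos θ = -0.651342, sin θ = -0.758784 (intermediates below are computed at full precision and shown rounded to 5 d.p.)
v1: (-5,-0.5) → rotate → (2.87732,4.11959) → ×s → (1.51059,2.16279) → (1.51,2.16)
v2: (-4.5,-3) → rotate → (0.65469,5.36856) → ×s → (0.34371,2.81849) → (0.34,2.82)
v3: (4,-4.5) → rotate → (-6.01990,-0.10410) → ×s → (-3.16045,-0.05465) → (-3.16,-0.05)
v4: (4.5,2) → rotate → (-1.41347,-4.71721) → ×s → (-0.74207,-2.47654) → (-0.74,-2.48)
v5: (4,3) → rotate → (-0.32901,-4.98916) → ×s → (-0.17273,-2.61931) → (-0.17,-2.62)
v6: (0,5) → rotate → (3.79392,-3.25671) → ×s → (1.99181,-1.70977) → (1.99,-1.71)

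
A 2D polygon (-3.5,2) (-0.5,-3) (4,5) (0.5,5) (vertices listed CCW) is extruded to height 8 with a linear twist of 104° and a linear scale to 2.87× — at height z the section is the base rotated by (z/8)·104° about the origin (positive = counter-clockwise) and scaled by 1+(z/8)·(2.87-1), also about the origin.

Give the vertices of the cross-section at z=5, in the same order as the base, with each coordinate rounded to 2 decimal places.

t = z/height = 5/8 = 0.625
s = 1 + (scale-1)·z/height = 1 + (2.87-1)·5/8 = 2.168750
θ = twist·z/height = 104°·5/8 = 65.0000° = 1.134464 rad
cos θ = 0.422618, sin θ = 0.906308 (intermediates below are computed at full precision and shown rounded to 5 d.p.)
v1: (-3.5,2) → rotate → (-3.29178,-2.32684) → ×s → (-7.13905,-5.04634) → (-7.14,-5.05)
v2: (-0.5,-3) → rotate → (2.50761,-1.72101) → ×s → (5.43839,-3.73244) → (5.44,-3.73)
v3: (4,5) → rotate → (-2.84107,5.73832) → ×s → (-6.16156,12.44499) → (-6.16,12.44)
v4: (0.5,5) → rotate → (-4.32023,2.56625) → ×s → (-9.36950,5.56554) → (-9.37,5.57)

Cross-section at z=5: (-7.14,-5.05) (5.44,-3.73) (-6.16,12.44) (-9.37,5.57)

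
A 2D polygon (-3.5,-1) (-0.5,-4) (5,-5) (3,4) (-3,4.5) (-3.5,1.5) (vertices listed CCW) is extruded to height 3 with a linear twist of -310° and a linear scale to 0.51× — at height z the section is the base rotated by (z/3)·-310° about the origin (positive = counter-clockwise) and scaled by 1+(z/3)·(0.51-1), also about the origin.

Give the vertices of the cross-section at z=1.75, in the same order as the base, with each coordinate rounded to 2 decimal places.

Cross-section at z=1.75: (2.51,0.68) (0.40,2.85) (-3.52,3.62) (-2.18,-2.83) (2.10,-3.24) (2.48,-1.11)

t = z/height = 1.75/3 = 0.583333
s = 1 + (scale-1)·z/height = 1 + (0.51-1)·1.75/3 = 0.714167
θ = twist·z/height = -310°·1.75/3 = -180.8333° = -3.156137 rad
cos θ = -0.999894, sin θ = 0.014544 (intermediates below are computed at full precision and shown rounded to 5 d.p.)
v1: (-3.5,-1) → rotate → (3.51417,0.94899) → ×s → (2.50971,0.67774) → (2.51,0.68)
v2: (-0.5,-4) → rotate → (0.55812,3.99230) → ×s → (0.39859,2.85117) → (0.40,2.85)
v3: (5,-5) → rotate → (-4.92675,5.07219) → ×s → (-3.51852,3.62239) → (-3.52,3.62)
v4: (3,4) → rotate → (-3.05786,-3.95595) → ×s → (-2.18382,-2.82520) → (-2.18,-2.83)
v5: (-3,4.5) → rotate → (2.93424,-4.54316) → ×s → (2.09553,-3.24457) → (2.10,-3.24)
v6: (-3.5,1.5) → rotate → (3.47781,-1.55074) → ×s → (2.48374,-1.10749) → (2.48,-1.11)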